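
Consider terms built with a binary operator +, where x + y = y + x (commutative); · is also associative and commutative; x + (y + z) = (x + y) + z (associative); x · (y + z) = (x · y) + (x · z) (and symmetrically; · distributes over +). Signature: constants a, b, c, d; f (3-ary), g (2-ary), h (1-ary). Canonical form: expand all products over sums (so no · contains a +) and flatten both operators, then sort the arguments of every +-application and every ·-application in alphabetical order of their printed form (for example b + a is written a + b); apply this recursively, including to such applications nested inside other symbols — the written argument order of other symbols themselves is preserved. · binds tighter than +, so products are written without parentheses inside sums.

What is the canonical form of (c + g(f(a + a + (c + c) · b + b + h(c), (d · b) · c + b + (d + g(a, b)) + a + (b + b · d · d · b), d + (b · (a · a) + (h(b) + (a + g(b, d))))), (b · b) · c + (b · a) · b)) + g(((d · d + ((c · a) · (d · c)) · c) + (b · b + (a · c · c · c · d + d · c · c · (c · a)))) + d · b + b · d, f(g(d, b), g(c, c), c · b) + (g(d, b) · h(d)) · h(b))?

Answer: c + g(a · c · c · c · d + a · c · c · c · d + a · c · c · c · d + b · b + b · d + b · d + d · d, f(g(d, b), g(c, c), b · c) + g(d, b) · h(b) · h(d)) + g(f(a + a + b + b · c + b · c + h(c), a + b + b + b · b · d · d + b · c · d + d + g(a, b), a + a · a · b + d + g(b, d) + h(b)), a · b · b + b · b · c)

Derivation:
Distribute:  c + g(f(a + a + b + b · c + b · c + h(c), a + b + b + b · b · d · d + b · c · d + d + g(a, b), a + a · a · b + d + g(b, d) + h(b)), a · b · b + b · b · c) + g(a · c · c · c · d + a · c · c · c · d + a · c · c · c · d + b · b + b · d + b · d + d · d, f(g(d, b), g(c, c), b · c) + g(d, b) · h(b) · h(d))
Order the arguments:  c + g(a · c · c · c · d + a · c · c · c · d + a · c · c · c · d + b · b + b · d + b · d + d · d, f(g(d, b), g(c, c), b · c) + g(d, b) · h(b) · h(d)) + g(f(a + a + b + b · c + b · c + h(c), a + b + b + b · b · d · d + b · c · d + d + g(a, b), a + a · a · b + d + g(b, d) + h(b)), a · b · b + b · b · c)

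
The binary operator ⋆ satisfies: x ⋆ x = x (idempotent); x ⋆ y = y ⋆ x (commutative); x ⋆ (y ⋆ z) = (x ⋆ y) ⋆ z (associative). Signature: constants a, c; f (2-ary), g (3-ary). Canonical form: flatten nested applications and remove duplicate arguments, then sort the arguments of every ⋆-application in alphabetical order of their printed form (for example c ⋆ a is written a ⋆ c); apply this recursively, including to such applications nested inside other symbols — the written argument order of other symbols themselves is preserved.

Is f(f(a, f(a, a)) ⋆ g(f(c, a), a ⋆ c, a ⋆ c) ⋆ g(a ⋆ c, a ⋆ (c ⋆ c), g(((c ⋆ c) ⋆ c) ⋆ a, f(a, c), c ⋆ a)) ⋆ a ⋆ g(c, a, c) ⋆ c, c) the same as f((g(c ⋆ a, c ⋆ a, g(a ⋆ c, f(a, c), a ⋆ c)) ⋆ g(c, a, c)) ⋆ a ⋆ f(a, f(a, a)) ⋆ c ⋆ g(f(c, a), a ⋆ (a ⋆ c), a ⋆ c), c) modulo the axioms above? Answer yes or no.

Answer: yes — both canonical forms are f(a ⋆ c ⋆ f(a, f(a, a)) ⋆ g(a ⋆ c, a ⋆ c, g(a ⋆ c, f(a, c), a ⋆ c)) ⋆ g(c, a, c) ⋆ g(f(c, a), a ⋆ c, a ⋆ c), c)

Derivation:
Left:  f(f(a, f(a, a)) ⋆ g(f(c, a), a ⋆ c, a ⋆ c) ⋆ g(a ⋆ c, a ⋆ (c ⋆ c), g(((c ⋆ c) ⋆ c) ⋆ a, f(a, c), c ⋆ a)) ⋆ a ⋆ g(c, a, c) ⋆ c, c)
  Descend into:  f(a, f(a, a)) ⋆ g(f(c, a), a ⋆ c, a ⋆ c) ⋆ g(a ⋆ c, a ⋆ (c ⋆ c), g(((c ⋆ c) ⋆ c) ⋆ a, f(a, c), c ⋆ a)) ⋆ a ⋆ g(c, a, c) ⋆ c
  Canonicalize subterm:  g(a ⋆ c, a ⋆ (c ⋆ c), g(((c ⋆ c) ⋆ c) ⋆ a, f(a, c), c ⋆ a))  →  g(a ⋆ c, a ⋆ c, g(a ⋆ c, f(a, c), a ⋆ c))
  Sort arguments:  a ⋆ c ⋆ f(a, f(a, a)) ⋆ g(a ⋆ c, a ⋆ c, g(a ⋆ c, f(a, c), a ⋆ c)) ⋆ g(c, a, c) ⋆ g(f(c, a), a ⋆ c, a ⋆ c)
  Reassemble:  f(a ⋆ c ⋆ f(a, f(a, a)) ⋆ g(a ⋆ c, a ⋆ c, g(a ⋆ c, f(a, c), a ⋆ c)) ⋆ g(c, a, c) ⋆ g(f(c, a), a ⋆ c, a ⋆ c), c)
Right:  f((g(c ⋆ a, c ⋆ a, g(a ⋆ c, f(a, c), a ⋆ c)) ⋆ g(c, a, c)) ⋆ a ⋆ f(a, f(a, a)) ⋆ c ⋆ g(f(c, a), a ⋆ (a ⋆ c), a ⋆ c), c)
  Descend into:  (g(c ⋆ a, c ⋆ a, g(a ⋆ c, f(a, c), a ⋆ c)) ⋆ g(c, a, c)) ⋆ a ⋆ f(a, f(a, a)) ⋆ c ⋆ g(f(c, a), a ⋆ (a ⋆ c), a ⋆ c)
  Flatten:  g(c ⋆ a, c ⋆ a, g(a ⋆ c, f(a, c), a ⋆ c)) ⋆ g(c, a, c) ⋆ a ⋆ f(a, f(a, a)) ⋆ c ⋆ g(f(c, a), a ⋆ (a ⋆ c), a ⋆ c)
  Inside:  g(c ⋆ a, c ⋆ a, g(a ⋆ c, f(a, c), a ⋆ c))  →  g(a ⋆ c, a ⋆ c, g(a ⋆ c, f(a, c), a ⋆ c))
  Simplify inside:  g(f(c, a), a ⋆ (a ⋆ c), a ⋆ c)  →  g(f(c, a), a ⋆ c, a ⋆ c)
  Sort arguments:  a ⋆ c ⋆ f(a, f(a, a)) ⋆ g(a ⋆ c, a ⋆ c, g(a ⋆ c, f(a, c), a ⋆ c)) ⋆ g(c, a, c) ⋆ g(f(c, a), a ⋆ c, a ⋆ c)
  Reassemble:  f(a ⋆ c ⋆ f(a, f(a, a)) ⋆ g(a ⋆ c, a ⋆ c, g(a ⋆ c, f(a, c), a ⋆ c)) ⋆ g(c, a, c) ⋆ g(f(c, a), a ⋆ c, a ⋆ c), c)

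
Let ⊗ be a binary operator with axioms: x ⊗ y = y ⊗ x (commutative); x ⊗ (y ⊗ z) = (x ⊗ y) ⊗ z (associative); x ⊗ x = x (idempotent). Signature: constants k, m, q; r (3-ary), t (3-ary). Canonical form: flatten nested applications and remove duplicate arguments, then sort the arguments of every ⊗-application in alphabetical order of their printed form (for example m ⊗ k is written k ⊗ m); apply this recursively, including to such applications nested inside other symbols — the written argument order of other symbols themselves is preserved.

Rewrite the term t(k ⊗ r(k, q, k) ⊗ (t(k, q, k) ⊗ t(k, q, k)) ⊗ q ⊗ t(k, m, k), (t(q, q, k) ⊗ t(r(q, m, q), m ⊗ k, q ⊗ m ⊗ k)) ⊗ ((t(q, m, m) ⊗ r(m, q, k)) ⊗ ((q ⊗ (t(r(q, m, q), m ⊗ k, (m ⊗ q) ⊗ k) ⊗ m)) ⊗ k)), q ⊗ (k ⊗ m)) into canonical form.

Answer: t(k ⊗ q ⊗ r(k, q, k) ⊗ t(k, m, k) ⊗ t(k, q, k), k ⊗ m ⊗ q ⊗ r(m, q, k) ⊗ t(q, m, m) ⊗ t(q, q, k) ⊗ t(r(q, m, q), k ⊗ m, k ⊗ m ⊗ q), k ⊗ m ⊗ q)

Derivation:
Work inside:  (t(q, q, k) ⊗ t(r(q, m, q), m ⊗ k, q ⊗ m ⊗ k)) ⊗ ((t(q, m, m) ⊗ r(m, q, k)) ⊗ ((q ⊗ (t(r(q, m, q), m ⊗ k, (m ⊗ q) ⊗ k) ⊗ m)) ⊗ k))
Un-nest:  t(q, q, k) ⊗ t(r(q, m, q), m ⊗ k, q ⊗ m ⊗ k) ⊗ t(q, m, m) ⊗ r(m, q, k) ⊗ q ⊗ t(r(q, m, q), m ⊗ k, (m ⊗ q) ⊗ k) ⊗ m ⊗ k
Inside:  t(r(q, m, q), m ⊗ k, q ⊗ m ⊗ k)  →  t(r(q, m, q), k ⊗ m, k ⊗ m ⊗ q)
Canonicalize subterm:  t(r(q, m, q), m ⊗ k, (m ⊗ q) ⊗ k)  →  t(r(q, m, q), k ⊗ m, k ⊗ m ⊗ q)
Drop duplicates:  drop duplicate t(r(q, m, q), k ⊗ m, k ⊗ m ⊗ q)
Sort arguments:  k ⊗ m ⊗ q ⊗ r(m, q, k) ⊗ t(q, m, m) ⊗ t(q, q, k) ⊗ t(r(q, m, q), k ⊗ m, k ⊗ m ⊗ q)
Reassemble:  t(k ⊗ q ⊗ r(k, q, k) ⊗ t(k, m, k) ⊗ t(k, q, k), k ⊗ m ⊗ q ⊗ r(m, q, k) ⊗ t(q, m, m) ⊗ t(q, q, k) ⊗ t(r(q, m, q), k ⊗ m, k ⊗ m ⊗ q), k ⊗ m ⊗ q)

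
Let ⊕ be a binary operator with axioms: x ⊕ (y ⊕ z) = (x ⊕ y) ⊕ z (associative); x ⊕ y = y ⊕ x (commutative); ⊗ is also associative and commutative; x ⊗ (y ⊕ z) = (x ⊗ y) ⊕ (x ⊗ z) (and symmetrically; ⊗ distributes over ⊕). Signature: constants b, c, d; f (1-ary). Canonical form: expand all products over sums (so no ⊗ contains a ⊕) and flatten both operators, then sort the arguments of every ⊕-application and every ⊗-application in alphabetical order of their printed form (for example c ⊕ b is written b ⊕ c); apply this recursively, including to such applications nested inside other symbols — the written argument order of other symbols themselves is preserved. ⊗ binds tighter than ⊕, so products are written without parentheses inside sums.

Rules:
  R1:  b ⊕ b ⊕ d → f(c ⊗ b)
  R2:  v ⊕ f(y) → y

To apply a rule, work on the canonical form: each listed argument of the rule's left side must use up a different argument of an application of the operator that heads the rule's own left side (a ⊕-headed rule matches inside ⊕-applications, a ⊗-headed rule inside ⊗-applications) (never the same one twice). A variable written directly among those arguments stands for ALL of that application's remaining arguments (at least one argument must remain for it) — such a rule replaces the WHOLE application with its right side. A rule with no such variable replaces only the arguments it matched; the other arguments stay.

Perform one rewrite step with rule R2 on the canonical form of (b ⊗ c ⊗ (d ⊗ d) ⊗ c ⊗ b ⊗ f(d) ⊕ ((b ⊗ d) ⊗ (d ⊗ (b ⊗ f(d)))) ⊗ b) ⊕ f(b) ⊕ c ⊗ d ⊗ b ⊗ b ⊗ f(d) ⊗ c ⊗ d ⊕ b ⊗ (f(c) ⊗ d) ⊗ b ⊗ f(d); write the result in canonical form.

Answer: b

Derivation:
Canonical form:  b ⊗ b ⊗ b ⊗ d ⊗ d ⊗ f(d) ⊕ b ⊗ b ⊗ c ⊗ c ⊗ d ⊗ d ⊗ f(d) ⊕ b ⊗ b ⊗ c ⊗ c ⊗ d ⊗ d ⊗ f(d) ⊕ b ⊗ b ⊗ d ⊗ f(c) ⊗ f(d) ⊕ f(b)
Apply R2:  consuming f(b);  v := b ⊗ b ⊗ b ⊗ d ⊗ d ⊗ f(d) ⊕ b ⊗ b ⊗ c ⊗ c ⊗ d ⊗ d ⊗ f(d) ⊕ b ⊗ b ⊗ c ⊗ c ⊗ d ⊗ d ⊗ f(d) ⊕ b ⊗ b ⊗ d ⊗ f(c) ⊗ f(d), y := b
The variable takes the whole remainder — replace the entire application.
Result:  b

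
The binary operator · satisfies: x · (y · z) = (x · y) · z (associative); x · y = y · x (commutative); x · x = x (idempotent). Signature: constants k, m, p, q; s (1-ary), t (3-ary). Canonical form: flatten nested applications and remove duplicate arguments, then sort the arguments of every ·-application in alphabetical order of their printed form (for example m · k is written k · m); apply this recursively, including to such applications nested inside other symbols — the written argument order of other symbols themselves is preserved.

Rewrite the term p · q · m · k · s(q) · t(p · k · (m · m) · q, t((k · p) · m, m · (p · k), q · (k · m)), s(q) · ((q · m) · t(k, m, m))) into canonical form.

Answer: k · m · p · q · s(q) · t(k · m · p · q, t(k · m · p, k · m · p, k · m · q), m · q · s(q) · t(k, m, m))

Derivation:
Simplify inside:  t(p · k · (m · m) · q, t((k · p) · m, m · (p · k), q · (k · m)), s(q) · ((q · m) · t(k, m, m)))  →  t(k · m · p · q, t(k · m · p, k · m · p, k · m · q), m · q · s(q) · t(k, m, m))
Order the arguments:  k · m · p · q · s(q) · t(k · m · p · q, t(k · m · p, k · m · p, k · m · q), m · q · s(q) · t(k, m, m))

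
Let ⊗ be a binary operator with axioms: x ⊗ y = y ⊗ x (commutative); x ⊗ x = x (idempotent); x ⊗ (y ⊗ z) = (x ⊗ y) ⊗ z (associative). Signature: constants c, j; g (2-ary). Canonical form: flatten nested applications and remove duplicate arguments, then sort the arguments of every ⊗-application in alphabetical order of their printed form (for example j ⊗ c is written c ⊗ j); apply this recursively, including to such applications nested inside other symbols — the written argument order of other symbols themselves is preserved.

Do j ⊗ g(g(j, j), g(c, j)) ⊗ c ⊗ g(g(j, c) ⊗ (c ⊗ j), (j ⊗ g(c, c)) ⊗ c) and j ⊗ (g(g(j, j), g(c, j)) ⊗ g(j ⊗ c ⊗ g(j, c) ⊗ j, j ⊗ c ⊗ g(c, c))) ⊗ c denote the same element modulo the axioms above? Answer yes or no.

Answer: yes — both canonical forms are c ⊗ g(c ⊗ g(j, c) ⊗ j, c ⊗ g(c, c) ⊗ j) ⊗ g(g(j, j), g(c, j)) ⊗ j

Derivation:
Left:  j ⊗ g(g(j, j), g(c, j)) ⊗ c ⊗ g(g(j, c) ⊗ (c ⊗ j), (j ⊗ g(c, c)) ⊗ c)
  Canonicalize subterm:  g(g(j, c) ⊗ (c ⊗ j), (j ⊗ g(c, c)) ⊗ c)  →  g(c ⊗ g(j, c) ⊗ j, c ⊗ g(c, c) ⊗ j)
  Sort:  c ⊗ g(c ⊗ g(j, c) ⊗ j, c ⊗ g(c, c) ⊗ j) ⊗ g(g(j, j), g(c, j)) ⊗ j
Right:  j ⊗ (g(g(j, j), g(c, j)) ⊗ g(j ⊗ c ⊗ g(j, c) ⊗ j, j ⊗ c ⊗ g(c, c))) ⊗ c
  Flatten:  j ⊗ g(g(j, j), g(c, j)) ⊗ g(j ⊗ c ⊗ g(j, c) ⊗ j, j ⊗ c ⊗ g(c, c)) ⊗ c
  Inside:  g(j ⊗ c ⊗ g(j, c) ⊗ j, j ⊗ c ⊗ g(c, c))  →  g(c ⊗ g(j, c) ⊗ j, c ⊗ g(c, c) ⊗ j)
  Order the arguments:  c ⊗ g(c ⊗ g(j, c) ⊗ j, c ⊗ g(c, c) ⊗ j) ⊗ g(g(j, j), g(c, j)) ⊗ j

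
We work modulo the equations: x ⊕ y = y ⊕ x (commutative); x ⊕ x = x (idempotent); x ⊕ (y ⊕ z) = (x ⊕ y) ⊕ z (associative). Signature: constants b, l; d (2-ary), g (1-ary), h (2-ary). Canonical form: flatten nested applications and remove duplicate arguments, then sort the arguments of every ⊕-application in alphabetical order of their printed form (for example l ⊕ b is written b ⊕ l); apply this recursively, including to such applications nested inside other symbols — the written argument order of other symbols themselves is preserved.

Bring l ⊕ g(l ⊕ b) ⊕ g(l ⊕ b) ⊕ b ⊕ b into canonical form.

Answer: b ⊕ g(b ⊕ l) ⊕ l

Derivation:
Simplify inside:  g(l ⊕ b)  →  g(b ⊕ l)
Canonicalize subterm:  g(l ⊕ b)  →  g(b ⊕ l)
Idempotence:  drop duplicate g(b ⊕ l), b
Order the arguments:  b ⊕ g(b ⊕ l) ⊕ l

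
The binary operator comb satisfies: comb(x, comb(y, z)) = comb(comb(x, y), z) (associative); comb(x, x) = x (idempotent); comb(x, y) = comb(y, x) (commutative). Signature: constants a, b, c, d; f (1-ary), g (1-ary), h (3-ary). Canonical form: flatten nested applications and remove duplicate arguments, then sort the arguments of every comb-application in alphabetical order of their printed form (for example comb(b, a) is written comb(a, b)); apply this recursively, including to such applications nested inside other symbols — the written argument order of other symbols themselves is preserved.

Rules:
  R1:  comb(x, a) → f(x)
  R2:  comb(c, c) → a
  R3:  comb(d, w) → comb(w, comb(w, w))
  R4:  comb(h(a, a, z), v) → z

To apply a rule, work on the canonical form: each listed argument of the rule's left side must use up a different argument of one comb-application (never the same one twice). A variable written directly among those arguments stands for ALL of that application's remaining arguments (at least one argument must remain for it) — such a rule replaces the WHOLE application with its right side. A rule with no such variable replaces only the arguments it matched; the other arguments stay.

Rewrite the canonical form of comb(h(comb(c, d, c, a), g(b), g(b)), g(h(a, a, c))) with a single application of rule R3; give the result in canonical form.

Answer: comb(g(h(a, a, c)), h(comb(a, c), g(b), g(b)))

Derivation:
Canonical form:  comb(g(h(a, a, c)), h(comb(a, c, d), g(b), g(b)))
Apply R3:  consuming d;  w := comb(a, c)
Every leftover argument binds to the variable; the entire application is replaced.
Giving:  comb(g(h(a, a, c)), h(comb(a, c), g(b), g(b)))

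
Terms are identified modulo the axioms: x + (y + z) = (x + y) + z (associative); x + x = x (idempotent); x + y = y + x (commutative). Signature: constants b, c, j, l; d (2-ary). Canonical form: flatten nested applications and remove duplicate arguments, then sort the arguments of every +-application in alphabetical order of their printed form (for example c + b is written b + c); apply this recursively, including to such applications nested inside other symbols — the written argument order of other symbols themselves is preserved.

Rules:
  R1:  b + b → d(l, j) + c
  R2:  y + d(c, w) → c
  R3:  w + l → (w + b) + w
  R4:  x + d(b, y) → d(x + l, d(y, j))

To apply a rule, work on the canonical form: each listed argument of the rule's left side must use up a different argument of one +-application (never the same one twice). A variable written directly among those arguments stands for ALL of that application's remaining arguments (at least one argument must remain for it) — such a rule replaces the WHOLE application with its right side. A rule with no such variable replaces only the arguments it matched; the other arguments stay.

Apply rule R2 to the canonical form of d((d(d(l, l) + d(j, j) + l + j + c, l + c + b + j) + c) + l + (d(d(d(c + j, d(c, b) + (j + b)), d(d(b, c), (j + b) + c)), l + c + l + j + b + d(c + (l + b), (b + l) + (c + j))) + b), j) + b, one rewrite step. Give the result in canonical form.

Answer: b + d(b + c + d(c + d(j, j) + d(l, l) + j + l, b + c + j + l) + d(d(d(c + j, c), d(d(b, c), b + c + j)), b + c + d(b + c + l, b + c + j + l) + j + l) + l, j)

Derivation:
Canonical form:  b + d(b + c + d(c + d(j, j) + d(l, l) + j + l, b + c + j + l) + d(d(d(c + j, b + d(c, b) + j), d(d(b, c), b + c + j)), b + c + d(b + c + l, b + c + j + l) + j + l) + l, j)
R2 matches:  uses d(c, b);  w := b, y := b + j
Every leftover argument binds to the variable; the entire application is replaced.
Result:  b + d(b + c + d(c + d(j, j) + d(l, l) + j + l, b + c + j + l) + d(d(d(c + j, c), d(d(b, c), b + c + j)), b + c + d(b + c + l, b + c + j + l) + j + l) + l, j)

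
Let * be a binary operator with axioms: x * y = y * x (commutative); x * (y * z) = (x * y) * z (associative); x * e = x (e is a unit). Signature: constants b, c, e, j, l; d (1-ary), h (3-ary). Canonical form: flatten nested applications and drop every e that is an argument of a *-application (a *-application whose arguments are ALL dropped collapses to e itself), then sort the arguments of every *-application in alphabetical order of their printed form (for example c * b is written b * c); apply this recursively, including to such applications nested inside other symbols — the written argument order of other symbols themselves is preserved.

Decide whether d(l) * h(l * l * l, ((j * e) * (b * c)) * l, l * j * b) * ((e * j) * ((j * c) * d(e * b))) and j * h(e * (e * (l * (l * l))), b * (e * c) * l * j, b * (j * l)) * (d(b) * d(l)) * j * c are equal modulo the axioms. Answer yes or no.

Left:  d(l) * h(l * l * l, ((j * e) * (b * c)) * l, l * j * b) * ((e * j) * ((j * c) * d(e * b)))
  Un-nest:  d(l) * h(l * l * l, ((j * e) * (b * c)) * l, l * j * b) * e * j * j * c * d(e * b)
  Simplify inside:  h(l * l * l, ((j * e) * (b * c)) * l, l * j * b)  →  h(l * l * l, b * c * j * l, b * j * l)
  Simplify inside:  d(e * b)  →  d(b)
  Drop the unit:  drop e
  Sort arguments:  c * d(b) * d(l) * h(l * l * l, b * c * j * l, b * j * l) * j * j
Right:  j * h(e * (e * (l * (l * l))), b * (e * c) * l * j, b * (j * l)) * (d(b) * d(l)) * j * c
  Un-nest:  j * h(e * (e * (l * (l * l))), b * (e * c) * l * j, b * (j * l)) * d(b) * d(l) * j * c
  Canonicalize subterm:  h(e * (e * (l * (l * l))), b * (e * c) * l * j, b * (j * l))  →  h(l * l * l, b * c * j * l, b * j * l)
  Order the arguments:  c * d(b) * d(l) * h(l * l * l, b * c * j * l, b * j * l) * j * j

Answer: yes — both canonical forms are c * d(b) * d(l) * h(l * l * l, b * c * j * l, b * j * l) * j * j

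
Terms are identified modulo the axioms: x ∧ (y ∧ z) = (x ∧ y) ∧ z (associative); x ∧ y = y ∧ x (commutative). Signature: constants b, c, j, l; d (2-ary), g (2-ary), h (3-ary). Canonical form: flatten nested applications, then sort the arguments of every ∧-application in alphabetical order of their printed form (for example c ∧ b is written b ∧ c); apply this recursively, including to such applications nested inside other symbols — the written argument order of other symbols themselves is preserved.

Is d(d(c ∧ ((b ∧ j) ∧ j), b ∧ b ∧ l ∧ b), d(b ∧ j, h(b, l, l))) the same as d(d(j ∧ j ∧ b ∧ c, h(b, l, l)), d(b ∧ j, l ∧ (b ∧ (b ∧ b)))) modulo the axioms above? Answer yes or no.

Left:  d(d(c ∧ ((b ∧ j) ∧ j), b ∧ b ∧ l ∧ b), d(b ∧ j, h(b, l, l)))
  Descend into:  c ∧ ((b ∧ j) ∧ j)
  Un-nest:  c ∧ b ∧ j ∧ j
  Sort:  b ∧ c ∧ j ∧ j
  Put back:  d(d(b ∧ c ∧ j ∧ j, b ∧ b ∧ b ∧ l), d(b ∧ j, h(b, l, l)))
Right:  d(d(j ∧ j ∧ b ∧ c, h(b, l, l)), d(b ∧ j, l ∧ (b ∧ (b ∧ b))))
  Work inside:  l ∧ (b ∧ (b ∧ b))
  Merge nested applications:  l ∧ b ∧ b ∧ b
  Sort:  b ∧ b ∧ b ∧ l
  Reassemble:  d(d(b ∧ c ∧ j ∧ j, h(b, l, l)), d(b ∧ j, b ∧ b ∧ b ∧ l))

Answer: no — d(d(b ∧ c ∧ j ∧ j, b ∧ b ∧ b ∧ l), d(b ∧ j, h(b, l, l))) vs d(d(b ∧ c ∧ j ∧ j, h(b, l, l)), d(b ∧ j, b ∧ b ∧ b ∧ l))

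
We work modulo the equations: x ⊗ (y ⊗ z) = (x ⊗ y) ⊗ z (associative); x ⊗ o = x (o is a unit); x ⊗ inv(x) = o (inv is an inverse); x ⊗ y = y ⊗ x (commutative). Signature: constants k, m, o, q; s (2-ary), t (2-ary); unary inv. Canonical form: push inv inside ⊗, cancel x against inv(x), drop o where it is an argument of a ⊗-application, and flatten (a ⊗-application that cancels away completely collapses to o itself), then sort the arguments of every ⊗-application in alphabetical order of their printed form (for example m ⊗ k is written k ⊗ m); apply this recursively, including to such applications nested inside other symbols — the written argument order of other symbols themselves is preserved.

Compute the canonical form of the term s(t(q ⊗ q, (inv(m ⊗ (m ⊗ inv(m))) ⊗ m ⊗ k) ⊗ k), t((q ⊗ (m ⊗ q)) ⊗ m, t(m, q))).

Answer: s(t(q ⊗ q, k ⊗ k), t(m ⊗ m ⊗ q ⊗ q, t(m, q)))

Derivation:
Focus inside:  (inv(m ⊗ (m ⊗ inv(m))) ⊗ m ⊗ k) ⊗ k
Push inv inside:  distribute inv over ⊗ and collapse double inv
Cancel inverse pairs:  m cancels
Collect:  k ⊗ k
Put back:  s(t(q ⊗ q, k ⊗ k), t(m ⊗ m ⊗ q ⊗ q, t(m, q)))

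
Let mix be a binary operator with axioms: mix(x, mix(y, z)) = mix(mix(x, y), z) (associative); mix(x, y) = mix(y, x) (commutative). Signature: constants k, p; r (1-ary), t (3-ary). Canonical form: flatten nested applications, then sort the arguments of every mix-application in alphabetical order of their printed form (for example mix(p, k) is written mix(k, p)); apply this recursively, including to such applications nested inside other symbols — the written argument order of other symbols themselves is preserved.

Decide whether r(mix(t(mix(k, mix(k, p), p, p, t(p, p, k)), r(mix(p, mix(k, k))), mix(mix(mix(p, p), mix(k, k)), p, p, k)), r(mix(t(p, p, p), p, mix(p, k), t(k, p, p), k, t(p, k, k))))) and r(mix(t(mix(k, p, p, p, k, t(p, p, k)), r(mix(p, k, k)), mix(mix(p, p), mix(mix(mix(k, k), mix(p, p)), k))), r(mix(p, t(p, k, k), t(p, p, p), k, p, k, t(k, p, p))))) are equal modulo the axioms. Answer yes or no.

Left:  r(mix(t(mix(k, mix(k, p), p, p, t(p, p, k)), r(mix(p, mix(k, k))), mix(mix(mix(p, p), mix(k, k)), p, p, k)), r(mix(t(p, p, p), p, mix(p, k), t(k, p, p), k, t(p, k, k)))))
  Focus inside:  mix(t(mix(k, mix(k, p), p, p, t(p, p, k)), r(mix(p, mix(k, k))), mix(mix(mix(p, p), mix(k, k)), p, p, k)), r(mix(t(p, p, p), p, mix(p, k), t(k, p, p), k, t(p, k, k))))
  Simplify inside:  t(mix(k, mix(k, p), p, p, t(p, p, k)), r(mix(p, mix(k, k))), mix(mix(mix(p, p), mix(k, k)), p, p, k))  →  t(mix(k, k, p, p, p, t(p, p, k)), r(mix(k, k, p)), mix(k, k, k, p, p, p, p))
  Inside:  r(mix(t(p, p, p), p, mix(p, k), t(k, p, p), k, t(p, k, k)))  →  r(mix(k, k, p, p, t(k, p, p), t(p, k, k), t(p, p, p)))
  Sort arguments:  mix(r(mix(k, k, p, p, t(k, p, p), t(p, k, k), t(p, p, p))), t(mix(k, k, p, p, p, t(p, p, k)), r(mix(k, k, p)), mix(k, k, k, p, p, p, p)))
  Put back:  r(mix(r(mix(k, k, p, p, t(k, p, p), t(p, k, k), t(p, p, p))), t(mix(k, k, p, p, p, t(p, p, k)), r(mix(k, k, p)), mix(k, k, k, p, p, p, p))))
Right:  r(mix(t(mix(k, p, p, p, k, t(p, p, k)), r(mix(p, k, k)), mix(mix(p, p), mix(mix(mix(k, k), mix(p, p)), k))), r(mix(p, t(p, k, k), t(p, p, p), k, p, k, t(k, p, p)))))
  Focus inside:  mix(t(mix(k, p, p, p, k, t(p, p, k)), r(mix(p, k, k)), mix(mix(p, p), mix(mix(mix(k, k), mix(p, p)), k))), r(mix(p, t(p, k, k), t(p, p, p), k, p, k, t(k, p, p))))
  Canonicalize subterm:  t(mix(k, p, p, p, k, t(p, p, k)), r(mix(p, k, k)), mix(mix(p, p), mix(mix(mix(k, k), mix(p, p)), k)))  →  t(mix(k, k, p, p, p, t(p, p, k)), r(mix(k, k, p)), mix(k, k, k, p, p, p, p))
  Simplify inside:  r(mix(p, t(p, k, k), t(p, p, p), k, p, k, t(k, p, p)))  →  r(mix(k, k, p, p, t(k, p, p), t(p, k, k), t(p, p, p)))
  Sort:  mix(r(mix(k, k, p, p, t(k, p, p), t(p, k, k), t(p, p, p))), t(mix(k, k, p, p, p, t(p, p, k)), r(mix(k, k, p)), mix(k, k, k, p, p, p, p)))
  Put back:  r(mix(r(mix(k, k, p, p, t(k, p, p), t(p, k, k), t(p, p, p))), t(mix(k, k, p, p, p, t(p, p, k)), r(mix(k, k, p)), mix(k, k, k, p, p, p, p))))

Answer: yes — both canonical forms are r(mix(r(mix(k, k, p, p, t(k, p, p), t(p, k, k), t(p, p, p))), t(mix(k, k, p, p, p, t(p, p, k)), r(mix(k, k, p)), mix(k, k, k, p, p, p, p))))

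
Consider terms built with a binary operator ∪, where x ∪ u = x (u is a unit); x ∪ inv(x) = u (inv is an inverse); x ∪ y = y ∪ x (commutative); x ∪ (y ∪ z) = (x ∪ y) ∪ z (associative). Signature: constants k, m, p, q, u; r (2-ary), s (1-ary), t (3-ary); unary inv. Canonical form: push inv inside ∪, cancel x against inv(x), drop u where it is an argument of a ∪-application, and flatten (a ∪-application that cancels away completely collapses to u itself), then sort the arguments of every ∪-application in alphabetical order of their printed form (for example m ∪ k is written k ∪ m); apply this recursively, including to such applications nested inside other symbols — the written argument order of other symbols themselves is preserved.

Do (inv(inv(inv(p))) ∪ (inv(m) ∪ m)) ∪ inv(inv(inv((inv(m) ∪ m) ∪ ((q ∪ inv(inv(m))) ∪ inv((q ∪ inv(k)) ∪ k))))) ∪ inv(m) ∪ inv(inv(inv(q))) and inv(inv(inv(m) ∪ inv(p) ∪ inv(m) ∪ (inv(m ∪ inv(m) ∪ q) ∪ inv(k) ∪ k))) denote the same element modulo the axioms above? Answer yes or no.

Answer: yes — both canonical forms are inv(m) ∪ inv(m) ∪ inv(p) ∪ inv(q)

Derivation:
Left:  (inv(inv(inv(p))) ∪ (inv(m) ∪ m)) ∪ inv(inv(inv((inv(m) ∪ m) ∪ ((q ∪ inv(inv(m))) ∪ inv((q ∪ inv(k)) ∪ k))))) ∪ inv(m) ∪ inv(inv(inv(q)))
  Push inv inside:  distribute inv over ∪ and collapse double inv
  Inverses cancel:  k cancels
  Combine occurrences:  inv(p) ∪ inv(m) ∪ inv(m) ∪ inv(q)
  Sort arguments:  inv(m) ∪ inv(m) ∪ inv(p) ∪ inv(q)
Right:  inv(inv(inv(m) ∪ inv(p) ∪ inv(m) ∪ (inv(m ∪ inv(m) ∪ q) ∪ inv(k) ∪ k)))
  Push inv inside:  distribute inv over ∪ and collapse double inv
  Cancel:  k cancels
  Collect terms:  inv(m) ∪ inv(m) ∪ inv(p) ∪ inv(q)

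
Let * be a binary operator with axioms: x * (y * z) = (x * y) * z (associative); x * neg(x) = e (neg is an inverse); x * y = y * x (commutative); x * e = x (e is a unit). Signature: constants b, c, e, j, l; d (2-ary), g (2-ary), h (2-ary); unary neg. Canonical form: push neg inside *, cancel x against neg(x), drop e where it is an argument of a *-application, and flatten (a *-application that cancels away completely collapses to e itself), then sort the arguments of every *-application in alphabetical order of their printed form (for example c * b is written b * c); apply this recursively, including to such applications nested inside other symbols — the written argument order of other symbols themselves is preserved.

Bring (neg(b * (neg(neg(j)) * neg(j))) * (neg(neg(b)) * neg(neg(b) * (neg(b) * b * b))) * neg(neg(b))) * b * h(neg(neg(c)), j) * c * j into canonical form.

Answer: b * b * c * h(c, j) * j

Derivation:
Push neg inside:  distribute neg over * and collapse double neg
Collect terms:  b * b * j * h(c, j) * c
Order the arguments:  b * b * c * h(c, j) * j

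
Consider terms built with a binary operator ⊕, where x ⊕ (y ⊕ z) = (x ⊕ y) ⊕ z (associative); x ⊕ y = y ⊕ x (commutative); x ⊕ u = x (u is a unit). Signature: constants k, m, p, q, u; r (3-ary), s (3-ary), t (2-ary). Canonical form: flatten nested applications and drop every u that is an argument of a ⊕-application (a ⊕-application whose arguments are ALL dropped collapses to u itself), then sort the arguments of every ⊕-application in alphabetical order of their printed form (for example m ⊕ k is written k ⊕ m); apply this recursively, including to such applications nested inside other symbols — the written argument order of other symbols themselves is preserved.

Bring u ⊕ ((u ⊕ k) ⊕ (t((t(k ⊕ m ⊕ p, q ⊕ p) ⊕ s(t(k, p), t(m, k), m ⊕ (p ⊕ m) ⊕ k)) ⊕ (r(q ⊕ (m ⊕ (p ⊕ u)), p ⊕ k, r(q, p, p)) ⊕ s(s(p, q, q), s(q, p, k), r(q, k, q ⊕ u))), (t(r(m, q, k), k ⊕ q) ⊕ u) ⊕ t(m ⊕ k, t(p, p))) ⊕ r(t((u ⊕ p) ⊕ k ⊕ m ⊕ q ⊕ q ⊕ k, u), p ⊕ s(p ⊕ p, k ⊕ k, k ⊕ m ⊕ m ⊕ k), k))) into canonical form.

Un-nest:  u ⊕ u ⊕ k ⊕ t((t(k ⊕ m ⊕ p, q ⊕ p) ⊕ s(t(k, p), t(m, k), m ⊕ (p ⊕ m) ⊕ k)) ⊕ (r(q ⊕ (m ⊕ (p ⊕ u)), p ⊕ k, r(q, p, p)) ⊕ s(s(p, q, q), s(q, p, k), r(q, k, q ⊕ u))), (t(r(m, q, k), k ⊕ q) ⊕ u) ⊕ t(m ⊕ k, t(p, p))) ⊕ r(t((u ⊕ p) ⊕ k ⊕ m ⊕ q ⊕ q ⊕ k, u), p ⊕ s(p ⊕ p, k ⊕ k, k ⊕ m ⊕ m ⊕ k), k)
Canonicalize subterm:  t((t(k ⊕ m ⊕ p, q ⊕ p) ⊕ s(t(k, p), t(m, k), m ⊕ (p ⊕ m) ⊕ k)) ⊕ (r(q ⊕ (m ⊕ (p ⊕ u)), p ⊕ k, r(q, p, p)) ⊕ s(s(p, q, q), s(q, p, k), r(q, k, q ⊕ u))), (t(r(m, q, k), k ⊕ q) ⊕ u) ⊕ t(m ⊕ k, t(p, p)))  →  t(r(m ⊕ p ⊕ q, k ⊕ p, r(q, p, p)) ⊕ s(s(p, q, q), s(q, p, k), r(q, k, q)) ⊕ s(t(k, p), t(m, k), k ⊕ m ⊕ m ⊕ p) ⊕ t(k ⊕ m ⊕ p, p ⊕ q), t(k ⊕ m, t(p, p)) ⊕ t(r(m, q, k), k ⊕ q))
Simplify inside:  r(t((u ⊕ p) ⊕ k ⊕ m ⊕ q ⊕ q ⊕ k, u), p ⊕ s(p ⊕ p, k ⊕ k, k ⊕ m ⊕ m ⊕ k), k)  →  r(t(k ⊕ k ⊕ m ⊕ p ⊕ q ⊕ q, u), p ⊕ s(p ⊕ p, k ⊕ k, k ⊕ k ⊕ m ⊕ m), k)
Drop the unit:  drop u (×2)
Sort arguments:  k ⊕ r(t(k ⊕ k ⊕ m ⊕ p ⊕ q ⊕ q, u), p ⊕ s(p ⊕ p, k ⊕ k, k ⊕ k ⊕ m ⊕ m), k) ⊕ t(r(m ⊕ p ⊕ q, k ⊕ p, r(q, p, p)) ⊕ s(s(p, q, q), s(q, p, k), r(q, k, q)) ⊕ s(t(k, p), t(m, k), k ⊕ m ⊕ m ⊕ p) ⊕ t(k ⊕ m ⊕ p, p ⊕ q), t(k ⊕ m, t(p, p)) ⊕ t(r(m, q, k), k ⊕ q))

Answer: k ⊕ r(t(k ⊕ k ⊕ m ⊕ p ⊕ q ⊕ q, u), p ⊕ s(p ⊕ p, k ⊕ k, k ⊕ k ⊕ m ⊕ m), k) ⊕ t(r(m ⊕ p ⊕ q, k ⊕ p, r(q, p, p)) ⊕ s(s(p, q, q), s(q, p, k), r(q, k, q)) ⊕ s(t(k, p), t(m, k), k ⊕ m ⊕ m ⊕ p) ⊕ t(k ⊕ m ⊕ p, p ⊕ q), t(k ⊕ m, t(p, p)) ⊕ t(r(m, q, k), k ⊕ q))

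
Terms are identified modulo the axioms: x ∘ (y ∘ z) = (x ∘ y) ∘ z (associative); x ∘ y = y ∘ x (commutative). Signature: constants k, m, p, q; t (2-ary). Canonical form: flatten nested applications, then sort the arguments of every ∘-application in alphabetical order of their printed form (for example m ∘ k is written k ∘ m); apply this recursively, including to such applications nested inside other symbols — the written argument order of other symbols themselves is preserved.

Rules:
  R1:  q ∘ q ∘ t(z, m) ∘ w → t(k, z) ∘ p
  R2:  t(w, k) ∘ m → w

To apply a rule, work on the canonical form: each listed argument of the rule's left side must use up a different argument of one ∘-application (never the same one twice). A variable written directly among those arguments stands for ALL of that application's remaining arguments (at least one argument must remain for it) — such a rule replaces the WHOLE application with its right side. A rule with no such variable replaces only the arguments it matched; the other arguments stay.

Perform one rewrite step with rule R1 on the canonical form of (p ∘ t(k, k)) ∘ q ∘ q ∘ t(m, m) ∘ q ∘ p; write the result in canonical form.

Canonical form:  p ∘ p ∘ q ∘ q ∘ q ∘ t(k, k) ∘ t(m, m)
R1 matches:  uses q, q, t(m, m);  w := p ∘ p ∘ q ∘ t(k, k), z := m
Every leftover argument binds to the variable; the entire application is replaced.
Giving:  p ∘ t(k, m)

Answer: p ∘ t(k, m)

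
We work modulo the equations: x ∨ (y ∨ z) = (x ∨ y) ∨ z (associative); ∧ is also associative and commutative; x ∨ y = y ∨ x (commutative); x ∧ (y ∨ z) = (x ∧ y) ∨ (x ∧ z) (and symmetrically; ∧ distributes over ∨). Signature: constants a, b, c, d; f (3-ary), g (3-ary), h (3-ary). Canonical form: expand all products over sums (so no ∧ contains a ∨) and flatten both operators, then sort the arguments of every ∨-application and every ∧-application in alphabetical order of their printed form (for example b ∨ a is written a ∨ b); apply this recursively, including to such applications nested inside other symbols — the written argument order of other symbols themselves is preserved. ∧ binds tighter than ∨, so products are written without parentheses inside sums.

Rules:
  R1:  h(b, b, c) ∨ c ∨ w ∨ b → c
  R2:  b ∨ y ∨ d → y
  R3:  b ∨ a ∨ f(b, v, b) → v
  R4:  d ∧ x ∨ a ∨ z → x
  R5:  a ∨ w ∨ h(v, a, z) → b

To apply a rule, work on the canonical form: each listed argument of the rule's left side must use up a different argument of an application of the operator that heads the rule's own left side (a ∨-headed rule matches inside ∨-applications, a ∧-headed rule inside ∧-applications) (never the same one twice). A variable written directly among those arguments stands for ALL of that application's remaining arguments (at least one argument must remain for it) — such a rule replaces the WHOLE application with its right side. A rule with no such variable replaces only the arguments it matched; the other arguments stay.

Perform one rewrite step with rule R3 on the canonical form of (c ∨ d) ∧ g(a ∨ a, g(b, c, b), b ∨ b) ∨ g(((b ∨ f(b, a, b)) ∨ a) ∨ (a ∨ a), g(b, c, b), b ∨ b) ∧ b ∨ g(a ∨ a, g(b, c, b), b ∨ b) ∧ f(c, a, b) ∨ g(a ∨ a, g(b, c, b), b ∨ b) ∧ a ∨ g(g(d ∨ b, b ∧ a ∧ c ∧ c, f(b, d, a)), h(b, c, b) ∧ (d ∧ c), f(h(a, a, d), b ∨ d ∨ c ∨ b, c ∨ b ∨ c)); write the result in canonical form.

Answer: a ∧ g(a ∨ a, g(b, c, b), b ∨ b) ∨ b ∧ g(a ∨ a ∨ a, g(b, c, b), b ∨ b) ∨ c ∧ g(a ∨ a, g(b, c, b), b ∨ b) ∨ d ∧ g(a ∨ a, g(b, c, b), b ∨ b) ∨ f(c, a, b) ∧ g(a ∨ a, g(b, c, b), b ∨ b) ∨ g(g(b ∨ d, a ∧ b ∧ c ∧ c, f(b, d, a)), c ∧ d ∧ h(b, c, b), f(h(a, a, d), b ∨ b ∨ c ∨ d, b ∨ c ∨ c))

Derivation:
Canonical form:  a ∧ g(a ∨ a, g(b, c, b), b ∨ b) ∨ b ∧ g(a ∨ a ∨ a ∨ b ∨ f(b, a, b), g(b, c, b), b ∨ b) ∨ c ∧ g(a ∨ a, g(b, c, b), b ∨ b) ∨ d ∧ g(a ∨ a, g(b, c, b), b ∨ b) ∨ f(c, a, b) ∧ g(a ∨ a, g(b, c, b), b ∨ b) ∨ g(g(b ∨ d, a ∧ b ∧ c ∧ c, f(b, d, a)), c ∧ d ∧ h(b, c, b), f(h(a, a, d), b ∨ b ∨ c ∨ d, b ∨ c ∨ c))
Apply R3:  consuming a, b, f(b, a, b);  v := a
Result:  a ∧ g(a ∨ a, g(b, c, b), b ∨ b) ∨ b ∧ g(a ∨ a ∨ a, g(b, c, b), b ∨ b) ∨ c ∧ g(a ∨ a, g(b, c, b), b ∨ b) ∨ d ∧ g(a ∨ a, g(b, c, b), b ∨ b) ∨ f(c, a, b) ∧ g(a ∨ a, g(b, c, b), b ∨ b) ∨ g(g(b ∨ d, a ∧ b ∧ c ∧ c, f(b, d, a)), c ∧ d ∧ h(b, c, b), f(h(a, a, d), b ∨ b ∨ c ∨ d, b ∨ c ∨ c))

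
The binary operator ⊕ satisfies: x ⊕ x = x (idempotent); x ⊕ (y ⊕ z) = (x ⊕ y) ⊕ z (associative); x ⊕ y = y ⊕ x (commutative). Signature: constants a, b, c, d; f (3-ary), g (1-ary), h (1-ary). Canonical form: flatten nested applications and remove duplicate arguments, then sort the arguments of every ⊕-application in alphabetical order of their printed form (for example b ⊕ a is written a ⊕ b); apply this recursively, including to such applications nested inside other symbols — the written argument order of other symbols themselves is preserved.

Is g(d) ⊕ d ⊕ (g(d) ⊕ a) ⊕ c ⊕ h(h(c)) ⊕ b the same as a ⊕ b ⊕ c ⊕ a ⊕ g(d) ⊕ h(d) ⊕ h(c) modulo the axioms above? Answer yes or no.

Left:  g(d) ⊕ d ⊕ (g(d) ⊕ a) ⊕ c ⊕ h(h(c)) ⊕ b
  Flatten:  g(d) ⊕ d ⊕ g(d) ⊕ a ⊕ c ⊕ h(h(c)) ⊕ b
  Drop duplicates:  drop duplicate g(d)
  Sort arguments:  a ⊕ b ⊕ c ⊕ d ⊕ g(d) ⊕ h(h(c))
Right:  a ⊕ b ⊕ c ⊕ a ⊕ g(d) ⊕ h(d) ⊕ h(c)
  Idempotence:  drop duplicate a
  Sort arguments:  a ⊕ b ⊕ c ⊕ g(d) ⊕ h(c) ⊕ h(d)

Answer: no — a ⊕ b ⊕ c ⊕ d ⊕ g(d) ⊕ h(h(c)) vs a ⊕ b ⊕ c ⊕ g(d) ⊕ h(c) ⊕ h(d)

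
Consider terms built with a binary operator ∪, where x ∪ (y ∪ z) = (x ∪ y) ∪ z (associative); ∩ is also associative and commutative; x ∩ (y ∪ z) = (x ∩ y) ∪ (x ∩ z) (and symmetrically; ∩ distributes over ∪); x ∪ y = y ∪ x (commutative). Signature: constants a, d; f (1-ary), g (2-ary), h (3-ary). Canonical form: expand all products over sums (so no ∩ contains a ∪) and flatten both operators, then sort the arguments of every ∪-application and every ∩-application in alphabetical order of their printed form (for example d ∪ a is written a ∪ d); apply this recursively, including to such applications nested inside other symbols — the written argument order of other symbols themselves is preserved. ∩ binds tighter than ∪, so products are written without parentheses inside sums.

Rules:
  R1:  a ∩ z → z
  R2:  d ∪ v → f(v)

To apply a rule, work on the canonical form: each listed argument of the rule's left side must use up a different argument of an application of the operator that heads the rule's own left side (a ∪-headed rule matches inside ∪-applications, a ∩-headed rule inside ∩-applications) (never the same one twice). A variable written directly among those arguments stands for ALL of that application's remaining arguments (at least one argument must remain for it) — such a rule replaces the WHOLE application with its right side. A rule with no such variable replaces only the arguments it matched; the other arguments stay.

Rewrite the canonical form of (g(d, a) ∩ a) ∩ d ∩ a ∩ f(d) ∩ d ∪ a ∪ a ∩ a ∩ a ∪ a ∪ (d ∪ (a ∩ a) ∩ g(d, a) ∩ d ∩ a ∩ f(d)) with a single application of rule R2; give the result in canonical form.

Answer: f(a ∪ a ∪ a ∩ a ∩ a ∪ a ∩ a ∩ a ∩ d ∩ f(d) ∩ g(d, a) ∪ a ∩ a ∩ d ∩ d ∩ f(d) ∩ g(d, a))

Derivation:
Canonical form:  a ∪ a ∪ a ∩ a ∩ a ∪ a ∩ a ∩ a ∩ d ∩ f(d) ∩ g(d, a) ∪ a ∩ a ∩ d ∩ d ∩ f(d) ∩ g(d, a) ∪ d
Match R2:  consume d;  v := a ∪ a ∪ a ∩ a ∩ a ∪ a ∩ a ∩ a ∩ d ∩ f(d) ∩ g(d, a) ∪ a ∩ a ∩ d ∩ d ∩ f(d) ∩ g(d, a)
The extension variable absorbs all remaining arguments, so the whole application is rewritten.
Result:  f(a ∪ a ∪ a ∩ a ∩ a ∪ a ∩ a ∩ a ∩ d ∩ f(d) ∩ g(d, a) ∪ a ∩ a ∩ d ∩ d ∩ f(d) ∩ g(d, a))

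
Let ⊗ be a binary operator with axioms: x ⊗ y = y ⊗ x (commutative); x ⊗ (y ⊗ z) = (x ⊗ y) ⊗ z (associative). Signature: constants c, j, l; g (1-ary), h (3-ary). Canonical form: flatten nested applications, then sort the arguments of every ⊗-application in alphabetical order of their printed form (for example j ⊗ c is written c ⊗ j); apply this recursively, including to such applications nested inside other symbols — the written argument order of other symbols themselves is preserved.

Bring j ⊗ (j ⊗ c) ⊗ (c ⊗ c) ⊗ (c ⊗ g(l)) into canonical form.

Merge nested applications:  j ⊗ j ⊗ c ⊗ c ⊗ c ⊗ c ⊗ g(l)
Sort arguments:  c ⊗ c ⊗ c ⊗ c ⊗ g(l) ⊗ j ⊗ j

Answer: c ⊗ c ⊗ c ⊗ c ⊗ g(l) ⊗ j ⊗ j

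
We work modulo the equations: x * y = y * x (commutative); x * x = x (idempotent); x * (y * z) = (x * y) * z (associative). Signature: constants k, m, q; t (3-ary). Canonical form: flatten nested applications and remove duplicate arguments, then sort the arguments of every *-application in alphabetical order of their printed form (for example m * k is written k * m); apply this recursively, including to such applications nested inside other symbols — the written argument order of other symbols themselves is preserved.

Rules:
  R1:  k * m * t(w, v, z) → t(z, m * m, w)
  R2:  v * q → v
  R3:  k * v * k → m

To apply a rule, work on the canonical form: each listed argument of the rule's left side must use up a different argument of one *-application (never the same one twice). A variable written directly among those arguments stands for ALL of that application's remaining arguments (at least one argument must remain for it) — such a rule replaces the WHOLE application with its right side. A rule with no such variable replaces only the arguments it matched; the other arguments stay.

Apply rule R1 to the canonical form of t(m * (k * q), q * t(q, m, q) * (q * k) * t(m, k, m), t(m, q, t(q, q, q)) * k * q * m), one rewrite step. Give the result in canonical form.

Canonical form:  t(k * m * q, k * q * t(m, k, m) * t(q, m, q), k * m * q * t(m, q, t(q, q, q)))
Match R1:  consume k, m, t(m, q, t(q, q, q));  v := q, w := m, z := t(q, q, q)
Result:  t(k * m * q, k * q * t(m, k, m) * t(q, m, q), q * t(t(q, q, q), m, m))

Answer: t(k * m * q, k * q * t(m, k, m) * t(q, m, q), q * t(t(q, q, q), m, m))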